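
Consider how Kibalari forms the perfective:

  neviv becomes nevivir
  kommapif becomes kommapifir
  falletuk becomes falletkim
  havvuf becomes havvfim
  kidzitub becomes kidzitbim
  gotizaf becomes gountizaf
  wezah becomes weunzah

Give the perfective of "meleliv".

melelivir

kommapif and havvuf both end in -f yet inflect differently (kommapifir, havvfim), so the final letter is not what conditions the rule; the last vowel is.
"meleliv" has last vowel 'i'. The stems whose last vowel is 'i' (neviv → nevivir, kommapif → kommapifir) add -ir.
The other patterns: stems whose last vowel is 'u' delete the last vowel and add -im; stems whose last vowel is 'a' insert -un- after the first vowel.
So meleliv → melelivir.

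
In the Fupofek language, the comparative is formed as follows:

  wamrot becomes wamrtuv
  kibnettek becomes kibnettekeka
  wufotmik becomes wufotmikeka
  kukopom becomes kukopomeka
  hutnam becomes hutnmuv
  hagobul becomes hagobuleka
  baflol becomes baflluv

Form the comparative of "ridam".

hagobul and baflol both end in -l yet inflect differently (hagobuleka, baflluv), so the final letter is not what conditions the rule; the number of vowels is.
"ridam" has 2 vowels. The stems with 2 vowels (baflol → baflluv, hutnam → hutnmuv, wamrot → wamrtuv) delete the last vowel and add -uv.
The other pattern: stems with 3 vowels add -eka.
So ridam → ridmuv.

ridmuv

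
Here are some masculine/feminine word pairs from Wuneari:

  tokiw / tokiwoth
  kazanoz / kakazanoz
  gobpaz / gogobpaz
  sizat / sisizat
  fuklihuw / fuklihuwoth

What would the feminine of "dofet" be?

tokiw and sizat both have 2 vowels yet inflect differently (tokiwoth, sisizat), so the number of vowels is not what conditions the rule; the final letter is.
"dofet" ends in -t. The one such stem in the data (sizat → sisizat) repeats the first consonant+vowel as a prefix (as do gobpaz, kazanoz), so the same rule applies.
So dofet → dodofet.

dodofet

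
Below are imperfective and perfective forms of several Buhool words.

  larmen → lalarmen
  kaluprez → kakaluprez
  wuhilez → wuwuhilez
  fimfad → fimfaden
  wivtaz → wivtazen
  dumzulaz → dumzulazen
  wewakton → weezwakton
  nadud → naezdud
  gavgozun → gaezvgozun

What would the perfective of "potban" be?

potbanen

kaluprez and wivtaz both end in -z yet inflect differently (kakaluprez, wivtazen), so the final letter is not what conditions the rule; the last vowel is.
"potban" has last vowel 'a'. The stems whose last vowel is 'a' (fimfad → fimfaden, wivtaz → wivtazen, dumzulaz → dumzulazen) add -en.
So potban → potbanen.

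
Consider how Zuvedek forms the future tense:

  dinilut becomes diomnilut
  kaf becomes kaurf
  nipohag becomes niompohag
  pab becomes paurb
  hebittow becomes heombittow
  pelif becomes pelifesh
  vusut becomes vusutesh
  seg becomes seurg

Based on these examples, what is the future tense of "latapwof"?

"latapwof" has 3 vowels. The stems with 3 vowels (nipohag → niompohag, hebittow → heombittow, dinilut → diomnilut) insert -om- after the first vowel.
The other patterns: stems with 1 vowel insert -ur- after the first vowel; stems with 2 vowels add -esh.
So latapwof → laomtapwof.

laomtapwof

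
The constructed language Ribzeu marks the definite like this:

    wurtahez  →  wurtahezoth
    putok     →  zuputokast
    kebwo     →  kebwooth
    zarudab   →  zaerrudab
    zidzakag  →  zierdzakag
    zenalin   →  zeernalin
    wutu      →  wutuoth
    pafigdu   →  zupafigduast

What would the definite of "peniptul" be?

zupeniptulast

wutu and pafigdu both end in -u yet inflect differently (wutuoth, zupafigduast), so the final letter is not what conditions the rule; the first letter is.
"peniptul" begins with p-. The stems beginning with p- (putok → zuputokast, pafigdu → zupafigduast) add zu- … -ast around the stem.
So peniptul → zupeniptulast.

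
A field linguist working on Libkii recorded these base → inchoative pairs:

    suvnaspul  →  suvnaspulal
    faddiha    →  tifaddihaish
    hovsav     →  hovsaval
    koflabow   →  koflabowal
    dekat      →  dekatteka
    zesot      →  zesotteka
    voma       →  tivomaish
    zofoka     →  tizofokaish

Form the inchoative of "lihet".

lihetteka

"lihet" ends in -t. The stems ending in -t (zesot → zesotteka, dekat → dekatteka) double the final consonant and add -eka.
So lihet → lihetteka.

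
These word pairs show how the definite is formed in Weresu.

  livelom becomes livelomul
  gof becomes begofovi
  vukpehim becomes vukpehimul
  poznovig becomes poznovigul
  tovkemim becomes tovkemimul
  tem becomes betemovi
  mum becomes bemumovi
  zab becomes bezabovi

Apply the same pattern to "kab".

tovkemim and tem both end in -m yet inflect differently (tovkemimul, betemovi), so the final letter is not what conditions the rule; the number of vowels is.
"kab" has 1 vowel. The stems with 1 vowel (tem → betemovi, zab → bezabovi, mum → bemumovi) add be- … -ovi around the stem.
So kab → bekabovi.

bekabovi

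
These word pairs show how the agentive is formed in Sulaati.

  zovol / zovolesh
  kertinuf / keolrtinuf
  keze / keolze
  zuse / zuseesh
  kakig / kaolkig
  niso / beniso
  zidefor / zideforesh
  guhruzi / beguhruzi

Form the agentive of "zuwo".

zuse and keze both end in -e yet inflect differently (zuseesh, keolze), so the final letter is not what conditions the rule; the first letter is.
"zuwo" begins with z-. The stems beginning with z- (zuse → zuseesh, zovol → zovolesh, zidefor → zideforesh) add -esh.
So zuwo → zuwoesh.

zuwoesh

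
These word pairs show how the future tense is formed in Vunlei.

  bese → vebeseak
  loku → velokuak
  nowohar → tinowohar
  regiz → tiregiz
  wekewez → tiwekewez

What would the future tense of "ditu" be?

bese and wekewez both have last vowel 'e' yet inflect differently (vebeseak, tiwekewez), so the last vowel is not what conditions the rule; whether the stem ends in a vowel or a consonant is.
"ditu" ends in a vowel. The stems ending in a vowel (bese → vebeseak, loku → velokuak) add ve- … -ak around the stem.
The other pattern: stems ending in a consonant add the prefix ti-.
So ditu → vedituak.

vedituak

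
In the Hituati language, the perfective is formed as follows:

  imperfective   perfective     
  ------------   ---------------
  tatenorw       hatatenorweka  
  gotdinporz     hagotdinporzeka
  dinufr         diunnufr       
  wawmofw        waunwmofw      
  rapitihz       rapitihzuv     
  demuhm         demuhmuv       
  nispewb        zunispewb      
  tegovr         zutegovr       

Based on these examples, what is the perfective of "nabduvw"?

zunabduvw

tatenorw and wawmofw both end in -w yet inflect differently (hatatenorweka, waunwmofw), so the final letter is not what conditions the rule; the second-to-last letter is.
"nabduvw" has second-to-last letter 'v'. The one such stem in the data (tegovr → zutegovr) adds the prefix zu-, so the same rule applies.
So nabduvw → zunabduvw.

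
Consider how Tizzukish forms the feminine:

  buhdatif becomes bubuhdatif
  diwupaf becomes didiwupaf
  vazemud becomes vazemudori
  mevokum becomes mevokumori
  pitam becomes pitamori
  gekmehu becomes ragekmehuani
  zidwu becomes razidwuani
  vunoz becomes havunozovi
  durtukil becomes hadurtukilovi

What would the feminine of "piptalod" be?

piptalodori

diwupaf and pitam both have last vowel 'a' yet inflect differently (didiwupaf, pitamori), so the last vowel is not what conditions the rule; the final letter is.
"piptalod" ends in -d. The one such stem in the data (vazemud → vazemudori) adds -ori, so the same rule applies.
So piptalod → piptalodori.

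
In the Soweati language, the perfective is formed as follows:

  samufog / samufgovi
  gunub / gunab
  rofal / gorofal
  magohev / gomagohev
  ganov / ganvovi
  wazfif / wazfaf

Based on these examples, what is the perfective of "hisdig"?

"hisdig" has last vowel 'i'. The one such stem in the data (wazfif → wazfaf) changes the last vowel to 'a' (as does gunub), so the same rule applies.
So hisdig → hisdag.

hisdag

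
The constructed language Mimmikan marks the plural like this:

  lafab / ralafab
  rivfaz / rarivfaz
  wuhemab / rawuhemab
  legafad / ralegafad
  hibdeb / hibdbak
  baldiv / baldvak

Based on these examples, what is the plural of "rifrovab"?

rarifrovab

"rifrovab" has last vowel 'a'. The stems whose last vowel is 'a' (lafab → ralafab, rivfaz → rarivfaz, wuhemab → rawuhemab) add the prefix ra-.
The other pattern: stems whose last vowel is 'e' or 'i' delete the last vowel and add -ak.
So rifrovab → rarifrovab.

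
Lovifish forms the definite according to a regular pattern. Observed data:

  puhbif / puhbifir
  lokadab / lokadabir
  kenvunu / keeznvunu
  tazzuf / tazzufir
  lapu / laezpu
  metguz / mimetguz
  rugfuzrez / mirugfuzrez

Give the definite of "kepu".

keezpu

kenvunu and metguz both have last vowel 'u' yet inflect differently (keeznvunu, mimetguz), so the last vowel is not what conditions the rule; the final letter is.
"kepu" ends in -u. The stems ending in -u (kenvunu → keeznvunu, lapu → laezpu) insert -ez- after the first vowel.
So kepu → keezpu.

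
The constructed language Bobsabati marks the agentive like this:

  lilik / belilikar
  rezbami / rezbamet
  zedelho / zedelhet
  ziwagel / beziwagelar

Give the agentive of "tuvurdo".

rezbami and lilik both have last vowel 'i' yet inflect differently (rezbamet, belilikar), so the last vowel is not what conditions the rule; whether the stem ends in a vowel or a consonant is.
"tuvurdo" ends in a vowel. The stems ending in a vowel (rezbami → rezbamet, zedelho → zedelhet) drop the final letter and add -et.
The other pattern: stems ending in a consonant add be- … -ar around the stem.
So tuvurdo → tuvurdet.

tuvurdet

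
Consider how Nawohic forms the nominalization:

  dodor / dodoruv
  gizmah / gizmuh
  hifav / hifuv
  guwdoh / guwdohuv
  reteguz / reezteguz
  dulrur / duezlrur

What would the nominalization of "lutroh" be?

dulrur and dodor both end in -r yet inflect differently (duezlrur, dodoruv), so the final letter is not what conditions the rule; the last vowel is.
"lutroh" has last vowel 'o'. The stems whose last vowel is 'o' (dodor → dodoruv, guwdoh → guwdohuv) add -uv.
The other patterns: stems whose last vowel is 'u' insert -ez- after the first vowel; stems whose last vowel is 'a' change the last vowel to 'u'.
So lutroh → lutrohuv.

lutrohuv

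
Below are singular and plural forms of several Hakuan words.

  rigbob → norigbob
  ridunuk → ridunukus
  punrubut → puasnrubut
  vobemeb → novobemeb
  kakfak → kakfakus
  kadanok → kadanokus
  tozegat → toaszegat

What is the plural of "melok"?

melokus

kakfak and tozegat both have last vowel 'a' yet inflect differently (kakfakus, toaszegat), so the last vowel is not what conditions the rule; the final letter is.
"melok" ends in -k. The stems ending in -k (kadanok → kadanokus, kakfak → kakfakus, ridunuk → ridunukus) add -us.
The other patterns: stems ending in -t insert -as- after the first vowel; stems ending in -b add the prefix no-.
So melok → melokus.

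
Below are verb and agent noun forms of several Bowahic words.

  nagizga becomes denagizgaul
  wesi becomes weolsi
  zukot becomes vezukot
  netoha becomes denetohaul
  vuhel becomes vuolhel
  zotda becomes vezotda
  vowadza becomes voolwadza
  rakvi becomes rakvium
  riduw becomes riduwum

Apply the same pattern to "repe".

repeum

"repe" begins with r-. The stems beginning with r- (rakvi → rakvium, riduw → riduwum) add -um.
The other patterns: stems beginning with z- add the prefix ve-; stems beginning with n- add de- … -ul around the stem; stems beginning with v- or w- insert -ol- after the first vowel.
So repe → repeum.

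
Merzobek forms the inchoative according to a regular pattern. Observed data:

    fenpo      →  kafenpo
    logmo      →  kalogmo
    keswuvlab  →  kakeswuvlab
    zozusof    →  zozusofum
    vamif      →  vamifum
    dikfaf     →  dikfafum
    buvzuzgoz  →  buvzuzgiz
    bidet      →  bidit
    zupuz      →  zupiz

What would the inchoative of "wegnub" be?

kawegnub

"wegnub" ends in -b. The one such stem in the data (keswuvlab → kakeswuvlab) adds the prefix ka-, so the same rule applies.
The other patterns: stems ending in -f add -um; stems ending in -t or -z change the last vowel to 'i'.
So wegnub → kawegnub.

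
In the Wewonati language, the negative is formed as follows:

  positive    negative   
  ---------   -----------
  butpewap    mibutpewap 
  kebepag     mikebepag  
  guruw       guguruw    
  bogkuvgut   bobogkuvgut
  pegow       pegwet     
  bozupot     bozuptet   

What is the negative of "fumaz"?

guruw and pegow both end in -w yet inflect differently (guguruw, pegwet), so the final letter is not what conditions the rule; the last vowel is.
"fumaz" has last vowel 'a'. The stems whose last vowel is 'a' (butpewap → mibutpewap, kebepag → mikebepag) add the prefix mi-.
The other patterns: stems whose last vowel is 'u' repeat the first consonant+vowel as a prefix; stems whose last vowel is 'o' delete the last vowel and add -et.
So fumaz → mifumaz.

mifumaz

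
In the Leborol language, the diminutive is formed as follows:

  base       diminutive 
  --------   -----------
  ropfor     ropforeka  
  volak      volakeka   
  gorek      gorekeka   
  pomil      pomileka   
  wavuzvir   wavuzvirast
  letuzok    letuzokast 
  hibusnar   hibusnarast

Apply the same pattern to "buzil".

ropfor and wavuzvir both end in -r yet inflect differently (ropforeka, wavuzvirast), so the final letter is not what conditions the rule; the number of vowels is.
"buzil" has 2 vowels. The stems with 2 vowels (volak → volakeka, gorek → gorekeka, pomil → pomileka) add -eka.
So buzil → buzileka.

buzileka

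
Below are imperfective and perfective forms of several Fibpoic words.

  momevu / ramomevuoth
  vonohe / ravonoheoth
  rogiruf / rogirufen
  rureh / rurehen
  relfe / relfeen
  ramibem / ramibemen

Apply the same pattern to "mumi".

ramumioth

"mumi" begins with m-. The one such stem in the data (momevu → ramomevuoth) adds ra- … -oth around the stem, so the same rule applies.
So mumi → ramumioth.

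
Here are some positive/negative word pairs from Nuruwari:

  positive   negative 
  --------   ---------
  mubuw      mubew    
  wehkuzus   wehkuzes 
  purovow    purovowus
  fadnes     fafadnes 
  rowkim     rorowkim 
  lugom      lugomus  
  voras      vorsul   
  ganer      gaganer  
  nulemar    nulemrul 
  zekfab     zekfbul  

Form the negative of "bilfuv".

bilfev

voras and wehkuzus both end in -s yet inflect differently (vorsul, wehkuzes), so the final letter is not what conditions the rule; the last vowel is.
"bilfuv" has last vowel 'u'. The stems whose last vowel is 'u' (wehkuzus → wehkuzes, mubuw → mubew) change the last vowel to 'e'.
So bilfuv → bilfev.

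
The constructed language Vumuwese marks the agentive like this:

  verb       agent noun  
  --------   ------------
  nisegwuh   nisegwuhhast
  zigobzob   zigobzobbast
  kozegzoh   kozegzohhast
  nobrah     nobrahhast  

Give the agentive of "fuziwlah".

Every pair shown (nisegwuh → nisegwuhhast, zigobzob → zigobzobbast, kozegzoh → kozegzohhast, …) follows the same rule: double the final consonant and add -ast.
So fuziwlah → fuziwlahhast.

fuziwlahhast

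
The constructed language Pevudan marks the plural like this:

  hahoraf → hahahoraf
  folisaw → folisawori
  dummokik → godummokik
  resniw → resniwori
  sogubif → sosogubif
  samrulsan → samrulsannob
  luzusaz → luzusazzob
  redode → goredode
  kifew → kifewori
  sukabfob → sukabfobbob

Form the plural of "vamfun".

vamfunnob

folisaw and hahoraf both have last vowel 'a' yet inflect differently (folisawori, hahahoraf), so the last vowel is not what conditions the rule; the final letter is.
"vamfun" ends in -n. The one such stem in the data (samrulsan → samrulsannob) doubles the final consonant and adds -ob (as do luzusaz, sukabfob), so the same rule applies.
So vamfun → vamfunnob.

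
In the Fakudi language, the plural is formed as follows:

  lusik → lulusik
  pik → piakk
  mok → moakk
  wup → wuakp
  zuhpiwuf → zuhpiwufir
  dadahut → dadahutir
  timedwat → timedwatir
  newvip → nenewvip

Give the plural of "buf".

buakf

wup and newvip both end in -p yet inflect differently (wuakp, nenewvip), so the final letter is not what conditions the rule; the number of vowels is.
"buf" has 1 vowel. The stems with 1 vowel (pik → piakk, wup → wuakp, mok → moakk) insert -ak- after the first vowel.
The other patterns: stems with 2 vowels repeat the first consonant+vowel as a prefix; stems with 3 vowels add -ir.
So buf → buakf.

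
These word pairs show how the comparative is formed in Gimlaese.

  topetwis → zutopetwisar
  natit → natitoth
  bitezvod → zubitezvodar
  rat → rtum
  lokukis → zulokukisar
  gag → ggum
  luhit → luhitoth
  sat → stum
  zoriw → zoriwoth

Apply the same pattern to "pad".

sat and natit both end in -t yet inflect differently (stum, natitoth), so the final letter is not what conditions the rule; the number of vowels is.
"pad" has 1 vowel. The stems with 1 vowel (sat → stum, rat → rtum, gag → ggum) delete the last vowel and add -um.
The other patterns: stems with 2 vowels add -oth; stems with 3 vowels add zu- … -ar around the stem.
So pad → pdum.

pdum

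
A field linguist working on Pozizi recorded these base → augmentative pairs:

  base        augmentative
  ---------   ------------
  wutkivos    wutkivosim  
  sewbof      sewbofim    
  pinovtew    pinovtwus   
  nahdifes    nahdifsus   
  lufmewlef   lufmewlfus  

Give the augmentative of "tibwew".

wutkivos and nahdifes both end in -s yet inflect differently (wutkivosim, nahdifsus), so the final letter is not what conditions the rule; the last vowel is.
"tibwew" has last vowel 'e'. The stems whose last vowel is 'e' (pinovtew → pinovtwus, nahdifes → nahdifsus, lufmewlef → lufmewlfus) delete the last vowel and add -us.
So tibwew → tibwwus.

tibwwus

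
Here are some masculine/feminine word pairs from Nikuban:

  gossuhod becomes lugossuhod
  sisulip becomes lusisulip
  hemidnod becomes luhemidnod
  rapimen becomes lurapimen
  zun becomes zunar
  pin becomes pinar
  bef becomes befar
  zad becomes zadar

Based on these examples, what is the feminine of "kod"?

"kod" has 1 vowel. The stems with 1 vowel (zun → zunar, pin → pinar, bef → befar) add -ar.
The other pattern: stems with 3 vowels add the prefix lu-.
So kod → kodar.

kodar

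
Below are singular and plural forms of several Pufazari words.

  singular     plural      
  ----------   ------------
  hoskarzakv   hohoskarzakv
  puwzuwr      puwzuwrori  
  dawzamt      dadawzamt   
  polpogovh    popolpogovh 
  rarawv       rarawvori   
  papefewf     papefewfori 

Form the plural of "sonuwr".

rarawv and hoskarzakv both end in -v yet inflect differently (rarawvori, hohoskarzakv), so the final letter is not what conditions the rule; the second-to-last letter is.
"sonuwr" has second-to-last letter 'w'. The stems whose second-to-last letter is 'w' (papefewf → papefewfori, rarawv → rarawvori, puwzuwr → puwzuwrori) add -ori.
So sonuwr → sonuwrori.

sonuwrori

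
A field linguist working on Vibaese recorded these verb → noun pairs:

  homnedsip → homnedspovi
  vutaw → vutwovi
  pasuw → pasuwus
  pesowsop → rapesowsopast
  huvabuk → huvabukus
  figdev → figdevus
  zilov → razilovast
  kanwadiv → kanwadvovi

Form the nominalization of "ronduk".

rondukus

pasuw and vutaw both end in -w yet inflect differently (pasuwus, vutwovi), so the final letter is not what conditions the rule; the last vowel is.
"ronduk" has last vowel 'u'. The stems whose last vowel is 'u' (pasuw → pasuwus, huvabuk → huvabukus) add -us.
The other patterns: stems whose last vowel is 'a' or 'i' delete the last vowel and add -ovi; stems whose last vowel is 'o' add ra- … -ast around the stem.
So ronduk → rondukus.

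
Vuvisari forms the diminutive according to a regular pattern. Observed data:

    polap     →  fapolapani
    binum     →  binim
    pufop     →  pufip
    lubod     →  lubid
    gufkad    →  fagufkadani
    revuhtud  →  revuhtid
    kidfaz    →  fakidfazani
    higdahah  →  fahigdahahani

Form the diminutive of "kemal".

fakemalani

gufkad and lubod both end in -d yet inflect differently (fagufkadani, lubid), so the final letter is not what conditions the rule; the last vowel is.
"kemal" has last vowel 'a'. The stems whose last vowel is 'a' (kidfaz → fakidfazani, higdahah → fahigdahahani, gufkad → fagufkadani) add fa- … -ani around the stem.
So kemal → fakemalani.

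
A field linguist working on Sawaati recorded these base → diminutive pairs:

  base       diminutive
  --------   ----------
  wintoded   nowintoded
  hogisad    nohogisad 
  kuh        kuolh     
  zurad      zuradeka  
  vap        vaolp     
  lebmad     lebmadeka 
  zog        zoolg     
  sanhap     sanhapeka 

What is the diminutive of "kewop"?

vap and sanhap both end in -p yet inflect differently (vaolp, sanhapeka), so the final letter is not what conditions the rule; the number of vowels is.
"kewop" has 2 vowels. The stems with 2 vowels (sanhap → sanhapeka, lebmad → lebmadeka, zurad → zuradeka) add -eka.
The other patterns: stems with 1 vowel insert -ol- after the first vowel; stems with 3 vowels add the prefix no-.
So kewop → kewopeka.

kewopeka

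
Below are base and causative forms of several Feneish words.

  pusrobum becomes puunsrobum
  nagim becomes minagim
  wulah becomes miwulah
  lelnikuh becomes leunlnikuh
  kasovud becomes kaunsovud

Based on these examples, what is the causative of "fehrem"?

"fehrem" has 2 vowels. The stems with 2 vowels (wulah → miwulah, nagim → minagim) add the prefix mi-.
So fehrem → mifehrem.

mifehrem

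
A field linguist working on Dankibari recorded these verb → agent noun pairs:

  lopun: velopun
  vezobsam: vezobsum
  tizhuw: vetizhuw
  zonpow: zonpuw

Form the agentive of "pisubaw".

pisubuw

"pisubaw" has last vowel 'a'. The one such stem in the data (vezobsam → vezobsum) changes the last vowel to 'u' (as does zonpow), so the same rule applies.
The other pattern: stems whose last vowel is 'u' add the prefix ve-.
So pisubaw → pisubuw.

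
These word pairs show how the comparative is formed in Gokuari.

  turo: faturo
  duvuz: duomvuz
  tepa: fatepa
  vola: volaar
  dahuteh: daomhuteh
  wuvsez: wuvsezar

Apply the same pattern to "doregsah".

tepa and vola both end in -a yet inflect differently (fatepa, volaar), so the final letter is not what conditions the rule; the first letter is.
"doregsah" begins with d-. The stems beginning with d- (duvuz → duomvuz, dahuteh → daomhuteh) insert -om- after the first vowel.
So doregsah → doomregsah.

doomregsah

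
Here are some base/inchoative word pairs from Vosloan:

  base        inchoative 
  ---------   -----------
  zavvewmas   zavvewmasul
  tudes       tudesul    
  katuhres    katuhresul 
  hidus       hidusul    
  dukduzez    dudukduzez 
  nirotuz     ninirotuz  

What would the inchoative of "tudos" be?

tudosul

tudes and dukduzez both have last vowel 'e' yet inflect differently (tudesul, dudukduzez), so the last vowel is not what conditions the rule; the final letter is.
"tudos" ends in -s. The stems ending in -s (zavvewmas → zavvewmasul, tudes → tudesul, katuhres → katuhresul) add -ul.
The other pattern: stems ending in -z repeat the first consonant+vowel as a prefix.
So tudos → tudosul.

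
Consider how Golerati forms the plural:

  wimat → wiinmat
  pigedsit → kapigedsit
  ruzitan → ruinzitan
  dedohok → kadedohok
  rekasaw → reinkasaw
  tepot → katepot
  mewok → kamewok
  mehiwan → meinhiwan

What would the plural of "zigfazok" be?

kazigfazok

"zigfazok" has last vowel 'o'. The stems whose last vowel is 'o' (tepot → katepot, dedohok → kadedohok, mewok → kamewok) add the prefix ka-.
So zigfazok → kazigfazok.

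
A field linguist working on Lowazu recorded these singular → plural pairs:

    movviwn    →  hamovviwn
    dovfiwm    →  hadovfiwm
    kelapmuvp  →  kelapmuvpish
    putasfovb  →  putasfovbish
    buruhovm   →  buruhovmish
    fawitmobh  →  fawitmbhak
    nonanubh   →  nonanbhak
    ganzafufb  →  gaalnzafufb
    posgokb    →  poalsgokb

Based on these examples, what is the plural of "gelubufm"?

"gelubufm" has second-to-last letter 'f'. The one such stem in the data (ganzafufb → gaalnzafufb) inserts -al- after the first vowel (as does posgokb), so the same rule applies.
So gelubufm → geallubufm.

geallubufm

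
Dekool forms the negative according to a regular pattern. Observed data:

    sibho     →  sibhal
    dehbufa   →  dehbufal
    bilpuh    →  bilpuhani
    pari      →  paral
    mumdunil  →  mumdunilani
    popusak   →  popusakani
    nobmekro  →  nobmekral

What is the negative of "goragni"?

goragnal

"goragni" ends in a vowel. The stems ending in a vowel (dehbufa → dehbufal, nobmekro → nobmekral, sibho → sibhal) drop the final letter and add -al.
The other pattern: stems ending in a consonant add -ani.
So goragni → goragnal.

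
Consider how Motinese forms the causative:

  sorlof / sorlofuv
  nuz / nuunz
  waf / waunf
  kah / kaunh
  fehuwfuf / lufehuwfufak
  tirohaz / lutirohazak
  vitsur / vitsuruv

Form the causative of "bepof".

bepofuv

"bepof" has 2 vowels. The stems with 2 vowels (vitsur → vitsuruv, sorlof → sorlofuv) add -uv.
So bepof → bepofuv.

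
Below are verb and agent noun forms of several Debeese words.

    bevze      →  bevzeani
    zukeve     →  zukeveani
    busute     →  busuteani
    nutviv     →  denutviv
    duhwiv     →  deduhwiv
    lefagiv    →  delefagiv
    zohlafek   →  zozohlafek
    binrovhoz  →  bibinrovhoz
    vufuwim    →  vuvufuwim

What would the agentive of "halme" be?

"halme" ends in -e. The stems ending in -e (bevze → bevzeani, zukeve → zukeveani, busute → busuteani) add -ani.
The other patterns: stems ending in -v add the prefix de-; stems ending in -k, -m or -z repeat the first consonant+vowel as a prefix.
So halme → halmeani.

halmeani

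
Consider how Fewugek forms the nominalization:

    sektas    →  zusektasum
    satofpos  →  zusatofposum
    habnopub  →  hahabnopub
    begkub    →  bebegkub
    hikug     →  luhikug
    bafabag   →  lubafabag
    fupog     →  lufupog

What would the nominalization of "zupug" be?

luzupug

habnopub and hikug both have last vowel 'u' yet inflect differently (hahabnopub, luhikug), so the last vowel is not what conditions the rule; the final letter is.
"zupug" ends in -g. The stems ending in -g (hikug → luhikug, bafabag → lubafabag, fupog → lufupog) add the prefix lu-.
The other patterns: stems ending in -s add zu- … -um around the stem; stems ending in -b repeat the first consonant+vowel as a prefix.
So zupug → luzupug.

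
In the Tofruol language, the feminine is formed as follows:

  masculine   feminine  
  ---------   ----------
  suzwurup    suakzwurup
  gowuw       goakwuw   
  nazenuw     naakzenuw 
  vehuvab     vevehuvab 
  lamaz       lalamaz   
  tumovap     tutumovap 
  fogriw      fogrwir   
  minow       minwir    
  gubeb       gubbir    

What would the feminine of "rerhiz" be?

"rerhiz" has last vowel 'i'. The one such stem in the data (fogriw → fogrwir) deletes the last vowel and adds -ir (as do minow, gubeb), so the same rule applies.
So rerhiz → rerhzir.

rerhzir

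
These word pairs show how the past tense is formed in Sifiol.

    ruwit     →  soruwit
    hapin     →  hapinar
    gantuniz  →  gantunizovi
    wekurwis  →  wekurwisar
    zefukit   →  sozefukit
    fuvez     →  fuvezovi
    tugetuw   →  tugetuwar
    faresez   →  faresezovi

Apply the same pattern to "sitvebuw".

sitvebuwar

zefukit and gantuniz both have last vowel 'i' yet inflect differently (sozefukit, gantunizovi), so the last vowel is not what conditions the rule; the final letter is.
"sitvebuw" ends in -w. The one such stem in the data (tugetuw → tugetuwar) adds -ar, so the same rule applies.
The other patterns: stems ending in -t add the prefix so-; stems ending in -z add -ovi.
So sitvebuw → sitvebuwar.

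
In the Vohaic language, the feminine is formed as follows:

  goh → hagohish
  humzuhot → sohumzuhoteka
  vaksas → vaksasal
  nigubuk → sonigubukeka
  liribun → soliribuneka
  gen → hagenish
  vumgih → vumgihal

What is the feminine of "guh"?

haguhish

goh and vumgih both end in -h yet inflect differently (hagohish, vumgihal), so the final letter is not what conditions the rule; the number of vowels is.
"guh" has 1 vowel. The stems with 1 vowel (gen → hagenish, goh → hagohish) add ha- … -ish around the stem.
The other patterns: stems with 2 vowels add -al; stems with 3 vowels add so- … -eka around the stem.
So guh → haguhish.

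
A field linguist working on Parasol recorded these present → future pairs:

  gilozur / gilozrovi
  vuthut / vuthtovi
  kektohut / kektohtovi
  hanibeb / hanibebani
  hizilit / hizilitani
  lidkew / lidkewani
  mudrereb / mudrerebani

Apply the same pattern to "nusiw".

nusiwani

vuthut and hizilit both end in -t yet inflect differently (vuthtovi, hizilitani), so the final letter is not what conditions the rule; the last vowel is.
"nusiw" has last vowel 'i'. The one such stem in the data (hizilit → hizilitani) adds -ani, so the same rule applies.
The other pattern: stems whose last vowel is 'u' delete the last vowel and add -ovi.
So nusiw → nusiwani.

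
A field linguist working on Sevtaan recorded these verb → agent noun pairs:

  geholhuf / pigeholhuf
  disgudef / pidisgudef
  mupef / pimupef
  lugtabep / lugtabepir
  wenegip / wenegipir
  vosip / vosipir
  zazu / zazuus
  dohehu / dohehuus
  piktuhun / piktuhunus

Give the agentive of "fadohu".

disgudef and lugtabep both have last vowel 'e' yet inflect differently (pidisgudef, lugtabepir), so the last vowel is not what conditions the rule; the final letter is.
"fadohu" ends in -u. The stems ending in -u (zazu → zazuus, dohehu → dohehuus) add -us.
So fadohu → fadohuus.

fadohuus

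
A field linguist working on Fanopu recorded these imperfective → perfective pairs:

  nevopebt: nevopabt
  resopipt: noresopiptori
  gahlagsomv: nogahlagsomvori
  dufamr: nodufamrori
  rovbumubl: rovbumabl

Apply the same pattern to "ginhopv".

noginhopvori

"ginhopv" has second-to-last letter 'p'. The one such stem in the data (resopipt → noresopiptori) adds no- … -ori around the stem, so the same rule applies.
The other pattern: stems whose second-to-last letter is 'b' change the last vowel to 'a'.
So ginhopv → noginhopvori.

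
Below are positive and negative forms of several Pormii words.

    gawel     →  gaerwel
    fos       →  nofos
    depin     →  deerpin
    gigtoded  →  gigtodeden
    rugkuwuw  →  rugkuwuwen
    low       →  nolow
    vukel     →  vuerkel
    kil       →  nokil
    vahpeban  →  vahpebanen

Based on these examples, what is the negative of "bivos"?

biervos

kil and vukel both end in -l yet inflect differently (nokil, vuerkel), so the final letter is not what conditions the rule; the number of vowels is.
"bivos" has 2 vowels. The stems with 2 vowels (vukel → vuerkel, depin → deerpin, gawel → gaerwel) insert -er- after the first vowel.
The other patterns: stems with 1 vowel add the prefix no-; stems with 3 vowels add -en.
So bivos → biervos.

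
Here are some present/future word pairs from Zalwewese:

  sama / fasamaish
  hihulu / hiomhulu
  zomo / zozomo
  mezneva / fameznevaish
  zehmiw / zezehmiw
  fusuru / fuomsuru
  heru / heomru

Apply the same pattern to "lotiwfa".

falotiwfaish

"lotiwfa" ends in -a. The stems ending in -a (mezneva → fameznevaish, sama → fasamaish) add fa- … -ish around the stem.
The other patterns: stems ending in -u insert -om- after the first vowel; stems ending in -o or -w repeat the first consonant+vowel as a prefix.
So lotiwfa → falotiwfaish.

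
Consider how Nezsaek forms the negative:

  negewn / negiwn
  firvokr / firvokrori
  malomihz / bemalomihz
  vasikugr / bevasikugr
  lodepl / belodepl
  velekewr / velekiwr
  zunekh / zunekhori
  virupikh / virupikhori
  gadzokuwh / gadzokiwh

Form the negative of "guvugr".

beguvugr

firvokr and velekewr both end in -r yet inflect differently (firvokrori, velekiwr), so the final letter is not what conditions the rule; the second-to-last letter is.
"guvugr" has second-to-last letter 'g'. The one such stem in the data (vasikugr → bevasikugr) adds the prefix be-, so the same rule applies.
So guvugr → beguvugr.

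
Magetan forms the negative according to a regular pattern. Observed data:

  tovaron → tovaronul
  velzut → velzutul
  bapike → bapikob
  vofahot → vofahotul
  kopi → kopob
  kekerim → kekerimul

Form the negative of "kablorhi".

kekerim and kopi both have last vowel 'i' yet inflect differently (kekerimul, kopob), so the last vowel is not what conditions the rule; whether the stem ends in a vowel or a consonant is.
"kablorhi" ends in a vowel. The stems ending in a vowel (kopi → kopob, bapike → bapikob) drop the final letter and add -ob.
So kablorhi → kablorhob.

kablorhob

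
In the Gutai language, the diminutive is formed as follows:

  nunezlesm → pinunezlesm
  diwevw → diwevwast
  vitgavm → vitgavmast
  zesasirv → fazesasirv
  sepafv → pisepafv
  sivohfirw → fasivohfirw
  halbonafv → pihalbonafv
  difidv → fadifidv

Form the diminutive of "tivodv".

fativodv

"tivodv" has second-to-last letter 'd'. The one such stem in the data (difidv → fadifidv) adds the prefix fa-, so the same rule applies.
The other patterns: stems whose second-to-last letter is 'v' add -ast; stems whose second-to-last letter is 'f' or 's' add the prefix pi-.
So tivodv → fativodv.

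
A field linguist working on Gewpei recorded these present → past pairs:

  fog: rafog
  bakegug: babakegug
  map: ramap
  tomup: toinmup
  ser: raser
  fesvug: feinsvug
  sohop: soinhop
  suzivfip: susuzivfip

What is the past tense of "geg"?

"geg" has 1 vowel. The stems with 1 vowel (fog → rafog, ser → raser, map → ramap) add the prefix ra-.
So geg → rageg.

rageg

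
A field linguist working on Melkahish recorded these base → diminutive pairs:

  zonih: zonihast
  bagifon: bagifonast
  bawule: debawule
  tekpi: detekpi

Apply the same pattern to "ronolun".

zonih and tekpi both have last vowel 'i' yet inflect differently (zonihast, detekpi), so the last vowel is not what conditions the rule; whether the stem ends in a vowel or a consonant is.
"ronolun" ends in a consonant. The stems ending in a consonant (zonih → zonihast, bagifon → bagifonast) add -ast.
The other pattern: stems ending in a vowel add the prefix de-.
So ronolun → ronolunast.

ronolunast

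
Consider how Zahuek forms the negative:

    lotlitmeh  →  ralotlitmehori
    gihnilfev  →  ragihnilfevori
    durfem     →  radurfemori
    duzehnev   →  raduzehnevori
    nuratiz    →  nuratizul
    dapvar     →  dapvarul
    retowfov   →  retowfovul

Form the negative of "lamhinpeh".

ralamhinpehori

"lamhinpeh" has last vowel 'e'. The stems whose last vowel is 'e' (lotlitmeh → ralotlitmehori, gihnilfev → ragihnilfevori, durfem → radurfemori) add ra- … -ori around the stem.
The other pattern: stems whose last vowel is 'a', 'i' or 'o' add -ul.
So lamhinpeh → ralamhinpehori.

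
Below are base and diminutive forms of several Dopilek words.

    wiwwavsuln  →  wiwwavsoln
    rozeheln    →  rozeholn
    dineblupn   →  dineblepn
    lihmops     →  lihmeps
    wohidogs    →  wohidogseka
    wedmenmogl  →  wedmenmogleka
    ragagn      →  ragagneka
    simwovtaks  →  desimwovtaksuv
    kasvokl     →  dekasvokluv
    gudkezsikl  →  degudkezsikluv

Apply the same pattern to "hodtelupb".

wiwwavsuln and dineblupn both end in -n yet inflect differently (wiwwavsoln, dineblepn), so the final letter is not what conditions the rule; the second-to-last letter is.
"hodtelupb" has second-to-last letter 'p'. The stems whose second-to-last letter is 'p' (dineblupn → dineblepn, lihmops → lihmeps) change the last vowel to 'e'.
The other patterns: stems whose second-to-last letter is 'l' change the last vowel to 'o'; stems whose second-to-last letter is 'g' add -eka; stems whose second-to-last letter is 'k' add de- … -uv around the stem.
So hodtelupb → hodtelepb.

hodtelepb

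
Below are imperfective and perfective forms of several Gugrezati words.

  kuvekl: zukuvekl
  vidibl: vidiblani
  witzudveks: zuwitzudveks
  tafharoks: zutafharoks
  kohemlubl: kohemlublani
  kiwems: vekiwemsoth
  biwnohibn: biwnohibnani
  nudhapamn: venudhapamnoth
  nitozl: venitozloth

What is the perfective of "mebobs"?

mebobsani

"mebobs" has second-to-last letter 'b'. The stems whose second-to-last letter is 'b' (vidibl → vidiblani, kohemlubl → kohemlublani, biwnohibn → biwnohibnani) add -ani.
The other patterns: stems whose second-to-last letter is 'k' add the prefix zu-; stems whose second-to-last letter is 'm' or 'z' add ve- … -oth around the stem.
So mebobs → mebobsani.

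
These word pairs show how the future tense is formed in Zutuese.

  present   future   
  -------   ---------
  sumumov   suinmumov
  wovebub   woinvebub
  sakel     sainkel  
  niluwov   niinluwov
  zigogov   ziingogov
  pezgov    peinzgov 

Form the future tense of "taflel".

tainflel

Every pair shown (sumumov → suinmumov, wovebub → woinvebub, sakel → sainkel, …) follows the same rule: insert -in- after the first vowel.
So taflel → tainflel.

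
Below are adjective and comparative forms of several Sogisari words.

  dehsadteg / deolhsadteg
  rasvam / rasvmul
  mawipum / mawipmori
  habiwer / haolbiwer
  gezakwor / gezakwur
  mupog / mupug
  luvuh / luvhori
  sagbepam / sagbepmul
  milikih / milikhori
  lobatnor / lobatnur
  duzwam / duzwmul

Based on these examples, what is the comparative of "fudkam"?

"fudkam" has last vowel 'a'. The stems whose last vowel is 'a' (duzwam → duzwmul, sagbepam → sagbepmul, rasvam → rasvmul) delete the last vowel and add -ul.
So fudkam → fudkmul.

fudkmul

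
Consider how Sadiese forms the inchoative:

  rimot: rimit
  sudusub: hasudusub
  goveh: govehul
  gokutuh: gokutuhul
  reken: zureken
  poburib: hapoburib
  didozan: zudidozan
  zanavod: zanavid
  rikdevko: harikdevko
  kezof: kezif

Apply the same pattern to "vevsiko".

"vevsiko" ends in -o. The one such stem in the data (rikdevko → harikdevko) adds the prefix ha-, so the same rule applies.
The other patterns: stems ending in -h add -ul; stems ending in -n add the prefix zu-; stems ending in -d, -f or -t change the last vowel to 'i'.
So vevsiko → havevsiko.

havevsiko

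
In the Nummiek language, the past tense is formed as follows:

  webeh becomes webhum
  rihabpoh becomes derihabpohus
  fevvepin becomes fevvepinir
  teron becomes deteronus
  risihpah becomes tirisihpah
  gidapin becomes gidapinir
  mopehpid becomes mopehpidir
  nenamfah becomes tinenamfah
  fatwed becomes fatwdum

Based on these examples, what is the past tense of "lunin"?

luninir

mopehpid and fatwed both end in -d yet inflect differently (mopehpidir, fatwdum), so the final letter is not what conditions the rule; the last vowel is.
"lunin" has last vowel 'i'. The stems whose last vowel is 'i' (fevvepin → fevvepinir, mopehpid → mopehpidir, gidapin → gidapinir) add -ir.
The other patterns: stems whose last vowel is 'e' delete the last vowel and add -um; stems whose last vowel is 'a' add the prefix ti-; stems whose last vowel is 'o' add de- … -us around the stem.
So lunin → luninir.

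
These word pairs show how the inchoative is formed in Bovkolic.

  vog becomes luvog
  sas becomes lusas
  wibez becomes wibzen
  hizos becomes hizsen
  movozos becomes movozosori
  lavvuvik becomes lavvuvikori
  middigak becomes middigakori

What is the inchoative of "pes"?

sas and hizos both end in -s yet inflect differently (lusas, hizsen), so the final letter is not what conditions the rule; the number of vowels is.
"pes" has 1 vowel. The stems with 1 vowel (vog → luvog, sas → lusas) add the prefix lu-.
The other patterns: stems with 2 vowels delete the last vowel and add -en; stems with 3 vowels add -ori.
So pes → lupes.

lupes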